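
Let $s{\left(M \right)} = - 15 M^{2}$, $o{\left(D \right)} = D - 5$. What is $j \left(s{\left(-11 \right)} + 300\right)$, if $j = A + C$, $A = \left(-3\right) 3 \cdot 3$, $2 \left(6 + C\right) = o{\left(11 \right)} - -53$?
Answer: $\frac{10605}{2} \approx 5302.5$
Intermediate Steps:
$o{\left(D \right)} = -5 + D$ ($o{\left(D \right)} = D - 5 = -5 + D$)
$C = \frac{47}{2}$ ($C = -6 + \frac{\left(-5 + 11\right) - -53}{2} = -6 + \frac{6 + 53}{2} = -6 + \frac{1}{2} \cdot 59 = -6 + \frac{59}{2} = \frac{47}{2} \approx 23.5$)
$A = -27$ ($A = \left(-9\right) 3 = -27$)
$j = - \frac{7}{2}$ ($j = -27 + \frac{47}{2} = - \frac{7}{2} \approx -3.5$)
$j \left(s{\left(-11 \right)} + 300\right) = - \frac{7 \left(- 15 \left(-11\right)^{2} + 300\right)}{2} = - \frac{7 \left(\left(-15\right) 121 + 300\right)}{2} = - \frac{7 \left(-1815 + 300\right)}{2} = \left(- \frac{7}{2}\right) \left(-1515\right) = \frac{10605}{2}$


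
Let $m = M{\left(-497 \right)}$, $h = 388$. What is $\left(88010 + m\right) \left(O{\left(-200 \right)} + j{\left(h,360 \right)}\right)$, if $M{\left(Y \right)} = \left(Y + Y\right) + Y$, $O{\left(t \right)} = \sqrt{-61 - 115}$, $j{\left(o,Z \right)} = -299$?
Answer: $-25869181 + 346076 i \sqrt{11} \approx -2.5869 \cdot 10^{7} + 1.1478 \cdot 10^{6} i$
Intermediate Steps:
$O{\left(t \right)} = 4 i \sqrt{11}$ ($O{\left(t \right)} = \sqrt{-176} = 4 i \sqrt{11}$)
$M{\left(Y \right)} = 3 Y$ ($M{\left(Y \right)} = 2 Y + Y = 3 Y$)
$m = -1491$ ($m = 3 \left(-497\right) = -1491$)
$\left(88010 + m\right) \left(O{\left(-200 \right)} + j{\left(h,360 \right)}\right) = \left(88010 - 1491\right) \left(4 i \sqrt{11} - 299\right) = 86519 \left(-299 + 4 i \sqrt{11}\right) = -25869181 + 346076 i \sqrt{11}$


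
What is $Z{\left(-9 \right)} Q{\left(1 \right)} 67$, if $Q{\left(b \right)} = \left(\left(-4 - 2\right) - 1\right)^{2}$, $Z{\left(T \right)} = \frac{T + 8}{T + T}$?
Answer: $\frac{3283}{18} \approx 182.39$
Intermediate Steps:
$Z{\left(T \right)} = \frac{8 + T}{2 T}$
$Q{\left(b \right)} = 49$ ($Q{\left(b \right)} = \left(-6 - 1\right)^{2} = \left(-7\right)^{2} = 49$)
$Z{\left(-9 \right)} Q{\left(1 \right)} 67 = \frac{8 - 9}{2 \left(-9\right)} 49 \cdot 67 = \frac{1}{2} \left(- \frac{1}{9}\right) \left(-1\right) 49 \cdot 67 = \frac{1}{18} \cdot 49 \cdot 67 = \frac{49}{18} \cdot 67 = \frac{3283}{18}$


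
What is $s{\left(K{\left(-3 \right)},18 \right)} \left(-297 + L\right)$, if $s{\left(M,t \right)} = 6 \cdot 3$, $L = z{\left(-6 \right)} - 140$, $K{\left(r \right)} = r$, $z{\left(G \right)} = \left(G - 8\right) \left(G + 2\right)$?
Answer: $-6858$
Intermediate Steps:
$z{\left(G \right)} = \left(-8 + G\right) \left(2 + G\right)$
$L = -84$ ($L = \left(-16 + \left(-6\right)^{2} - -36\right) - 140 = \left(-16 + 36 + 36\right) - 140 = 56 - 140 = -84$)
$s{\left(M,t \right)} = 18$
$s{\left(K{\left(-3 \right)},18 \right)} \left(-297 + L\right) = 18 \left(-297 - 84\right) = 18 \left(-381\right) = -6858$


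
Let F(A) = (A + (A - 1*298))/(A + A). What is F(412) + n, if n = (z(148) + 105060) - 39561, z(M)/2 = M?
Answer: 27107803/412 ≈ 65796.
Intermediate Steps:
z(M) = 2*M
n = 65795 (n = (2*148 + 105060) - 39561 = (296 + 105060) - 39561 = 105356 - 39561 = 65795)
F(A) = (-298 + 2*A)/(2*A) (F(A) = (A + (A - 298))/((2*A)) = (A + (-298 + A))*(1/(2*A)) = (-298 + 2*A)*(1/(2*A)) = (-298 + 2*A)/(2*A))
F(412) + n = (-149 + 412)/412 + 65795 = (1/412)*263 + 65795 = 263/412 + 65795 = 27107803/412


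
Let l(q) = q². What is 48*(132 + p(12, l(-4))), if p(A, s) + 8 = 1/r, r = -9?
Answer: 17840/3 ≈ 5946.7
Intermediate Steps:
p(A, s) = -73/9 (p(A, s) = -8 + 1/(-9) = -8 - ⅑ = -73/9)
48*(132 + p(12, l(-4))) = 48*(132 - 73/9) = 48*(1115/9) = 17840/3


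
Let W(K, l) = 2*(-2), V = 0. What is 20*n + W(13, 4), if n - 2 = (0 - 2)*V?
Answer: 36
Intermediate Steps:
W(K, l) = -4
n = 2 (n = 2 + (0 - 2)*0 = 2 - 2*0 = 2 + 0 = 2)
20*n + W(13, 4) = 20*2 - 4 = 40 - 4 = 36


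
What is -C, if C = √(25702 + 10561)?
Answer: -√36263 ≈ -190.43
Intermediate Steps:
C = √36263 ≈ 190.43
-C = -√36263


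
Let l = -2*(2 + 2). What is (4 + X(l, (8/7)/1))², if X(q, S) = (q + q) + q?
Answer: 400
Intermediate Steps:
l = -8 (l = -2*4 = -8)
X(q, S) = 3*q (X(q, S) = 2*q + q = 3*q)
(4 + X(l, (8/7)/1))² = (4 + 3*(-8))² = (4 - 24)² = (-20)² = 400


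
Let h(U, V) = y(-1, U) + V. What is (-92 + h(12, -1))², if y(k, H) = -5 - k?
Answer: 9409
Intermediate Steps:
h(U, V) = -4 + V (h(U, V) = (-5 - 1*(-1)) + V = (-5 + 1) + V = -4 + V)
(-92 + h(12, -1))² = (-92 + (-4 - 1))² = (-92 - 5)² = (-97)² = 9409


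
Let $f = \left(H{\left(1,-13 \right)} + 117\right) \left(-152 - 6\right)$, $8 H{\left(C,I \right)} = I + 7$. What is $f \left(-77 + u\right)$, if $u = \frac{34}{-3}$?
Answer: $\frac{3244925}{2} \approx 1.6225 \cdot 10^{6}$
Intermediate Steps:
$H{\left(C,I \right)} = \frac{7}{8} + \frac{I}{8}$ ($H{\left(C,I \right)} = \frac{I + 7}{8} = \frac{7 + I}{8} = \frac{7}{8} + \frac{I}{8}$)
$u = - \frac{34}{3}$ ($u = 34 \left(- \frac{1}{3}\right) = - \frac{34}{3} \approx -11.333$)
$f = - \frac{36735}{2}$ ($f = \left(\left(\frac{7}{8} + \frac{1}{8} \left(-13\right)\right) + 117\right) \left(-152 - 6\right) = \left(\left(\frac{7}{8} - \frac{13}{8}\right) + 117\right) \left(-158\right) = \left(- \frac{3}{4} + 117\right) \left(-158\right) = \frac{465}{4} \left(-158\right) = - \frac{36735}{2} \approx -18368.0$)
$f \left(-77 + u\right) = - \frac{36735 \left(-77 - \frac{34}{3}\right)}{2} = \left(- \frac{36735}{2}\right) \left(- \frac{265}{3}\right) = \frac{3244925}{2}$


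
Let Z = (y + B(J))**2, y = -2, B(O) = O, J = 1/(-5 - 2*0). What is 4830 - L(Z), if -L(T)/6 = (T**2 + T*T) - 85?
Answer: 2875692/625 ≈ 4601.1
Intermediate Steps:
J = -1/5 (J = 1/(-5 + 0) = 1/(-5) = -1/5 ≈ -0.20000)
Z = 121/25 (Z = (-2 - 1/5)**2 = (-11/5)**2 = 121/25 ≈ 4.8400)
L(T) = 510 - 12*T**2 (L(T) = -6*((T**2 + T*T) - 85) = -6*((T**2 + T**2) - 85) = -6*(2*T**2 - 85) = -6*(-85 + 2*T**2) = 510 - 12*T**2)
4830 - L(Z) = 4830 - (510 - 12*(121/25)**2) = 4830 - (510 - 12*14641/625) = 4830 - (510 - 175692/625) = 4830 - 1*143058/625 = 4830 - 143058/625 = 2875692/625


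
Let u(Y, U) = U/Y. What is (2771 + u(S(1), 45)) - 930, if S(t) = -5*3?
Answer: 1838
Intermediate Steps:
S(t) = -15
(2771 + u(S(1), 45)) - 930 = (2771 + 45/(-15)) - 930 = (2771 + 45*(-1/15)) - 930 = (2771 - 3) - 930 = 2768 - 930 = 1838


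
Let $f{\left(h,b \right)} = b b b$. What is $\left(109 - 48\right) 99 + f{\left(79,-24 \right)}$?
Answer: $-7785$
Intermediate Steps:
$f{\left(h,b \right)} = b^{3}$ ($f{\left(h,b \right)} = b^{2} b = b^{3}$)
$\left(109 - 48\right) 99 + f{\left(79,-24 \right)} = \left(109 - 48\right) 99 + \left(-24\right)^{3} = 61 \cdot 99 - 13824 = 6039 - 13824 = -7785$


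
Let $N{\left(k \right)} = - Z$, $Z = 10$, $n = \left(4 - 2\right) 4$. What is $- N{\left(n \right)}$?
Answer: $10$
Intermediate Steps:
$n = 8$ ($n = 2 \cdot 4 = 8$)
$N{\left(k \right)} = -10$ ($N{\left(k \right)} = \left(-1\right) 10 = -10$)
$- N{\left(n \right)} = \left(-1\right) \left(-10\right) = 10$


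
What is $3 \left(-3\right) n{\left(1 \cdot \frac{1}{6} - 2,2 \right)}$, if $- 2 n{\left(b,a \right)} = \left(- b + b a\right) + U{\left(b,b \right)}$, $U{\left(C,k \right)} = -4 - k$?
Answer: $-18$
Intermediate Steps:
$n{\left(b,a \right)} = 2 + b - \frac{a b}{2}$ ($n{\left(b,a \right)} = - \frac{\left(- b + b a\right) - \left(4 + b\right)}{2} = - \frac{\left(- b + a b\right) - \left(4 + b\right)}{2} = - \frac{-4 - 2 b + a b}{2} = 2 + b - \frac{a b}{2}$)
$3 \left(-3\right) n{\left(1 \cdot \frac{1}{6} - 2,2 \right)} = 3 \left(-3\right) \left(2 + \left(1 \cdot \frac{1}{6} - 2\right) - 1 \left(1 \cdot \frac{1}{6} - 2\right)\right) = - 9 \left(2 + \left(1 \cdot \frac{1}{6} - 2\right) - 1 \left(1 \cdot \frac{1}{6} - 2\right)\right) = - 9 \left(2 + \left(\frac{1}{6} - 2\right) - 1 \left(\frac{1}{6} - 2\right)\right) = - 9 \left(2 - \frac{11}{6} - 1 \left(- \frac{11}{6}\right)\right) = - 9 \left(2 - \frac{11}{6} + \frac{11}{6}\right) = \left(-9\right) 2 = -18$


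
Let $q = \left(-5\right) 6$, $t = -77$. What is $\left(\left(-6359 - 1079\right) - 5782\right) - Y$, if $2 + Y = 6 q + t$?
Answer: $-12961$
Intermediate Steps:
$q = -30$
$Y = -259$ ($Y = -2 + \left(6 \left(-30\right) - 77\right) = -2 - 257 = -259$)
$\left(\left(-6359 - 1079\right) - 5782\right) - Y = \left(\left(-6359 - 1079\right) - 5782\right) - -259 = \left(-7438 - 5782\right) + 259 = -13220 + 259 = -12961$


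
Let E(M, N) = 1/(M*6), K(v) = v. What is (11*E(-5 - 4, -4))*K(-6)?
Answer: 11/9 ≈ 1.2222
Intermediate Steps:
E(M, N) = 1/(6*M)
(11*E(-5 - 4, -4))*K(-6) = (11*(1/(6*(-5 - 4))))*(-6) = (11*((⅙)/(-9)))*(-6) = (11*((⅙)*(-⅑)))*(-6) = (11*(-1/54))*(-6) = -11/54*(-6) = 11/9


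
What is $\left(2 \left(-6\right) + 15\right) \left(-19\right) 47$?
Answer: $-2679$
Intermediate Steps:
$\left(2 \left(-6\right) + 15\right) \left(-19\right) 47 = \left(-12 + 15\right) \left(-19\right) 47 = 3 \left(-19\right) 47 = \left(-57\right) 47 = -2679$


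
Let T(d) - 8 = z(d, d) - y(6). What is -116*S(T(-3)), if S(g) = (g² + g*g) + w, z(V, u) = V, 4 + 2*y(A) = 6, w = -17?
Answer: -1740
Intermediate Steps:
y(A) = 1 (y(A) = -2 + (½)*6 = -2 + 3 = 1)
T(d) = 7 + d (T(d) = 8 + (d - 1*1) = 8 + (d - 1) = 8 + (-1 + d) = 7 + d)
S(g) = -17 + 2*g² (S(g) = (g² + g*g) - 17 = (g² + g²) - 17 = 2*g² - 17 = -17 + 2*g²)
-116*S(T(-3)) = -116*(-17 + 2*(7 - 3)²) = -116*(-17 + 2*4²) = -116*(-17 + 2*16) = -116*(-17 + 32) = -116*15 = -1740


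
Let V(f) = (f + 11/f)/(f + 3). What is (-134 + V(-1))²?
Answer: 19600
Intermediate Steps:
V(f) = (f + 11/f)/(3 + f)
(-134 + V(-1))² = (-134 + (11 + (-1)²)/((-1)*(3 - 1)))² = (-134 - 1*(11 + 1)/2)² = (-134 - 1*½*12)² = (-134 - 6)² = (-140)² = 19600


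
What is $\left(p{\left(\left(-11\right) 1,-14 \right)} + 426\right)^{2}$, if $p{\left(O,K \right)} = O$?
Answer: $172225$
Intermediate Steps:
$\left(p{\left(\left(-11\right) 1,-14 \right)} + 426\right)^{2} = \left(\left(-11\right) 1 + 426\right)^{2} = \left(-11 + 426\right)^{2} = 415^{2} = 172225$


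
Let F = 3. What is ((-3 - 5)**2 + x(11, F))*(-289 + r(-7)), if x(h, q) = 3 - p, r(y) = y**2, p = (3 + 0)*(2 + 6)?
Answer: -10320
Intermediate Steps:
p = 24 (p = 3*8 = 24)
x(h, q) = -21 (x(h, q) = 3 - 1*24 = 3 - 24 = -21)
((-3 - 5)**2 + x(11, F))*(-289 + r(-7)) = ((-3 - 5)**2 - 21)*(-289 + (-7)**2) = ((-8)**2 - 21)*(-289 + 49) = (64 - 21)*(-240) = 43*(-240) = -10320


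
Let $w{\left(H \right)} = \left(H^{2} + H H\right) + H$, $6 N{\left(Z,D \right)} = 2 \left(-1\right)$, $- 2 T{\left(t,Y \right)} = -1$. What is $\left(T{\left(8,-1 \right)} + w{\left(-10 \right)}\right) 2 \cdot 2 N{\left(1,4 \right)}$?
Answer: $-254$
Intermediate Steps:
$T{\left(t,Y \right)} = \frac{1}{2}$ ($T{\left(t,Y \right)} = \left(- \frac{1}{2}\right) \left(-1\right) = \frac{1}{2}$)
$N{\left(Z,D \right)} = - \frac{1}{3}$ ($N{\left(Z,D \right)} = \frac{2 \left(-1\right)}{6} = \frac{1}{6} \left(-2\right) = - \frac{1}{3}$)
$w{\left(H \right)} = H + 2 H^{2}$ ($w{\left(H \right)} = \left(H^{2} + H^{2}\right) + H = 2 H^{2} + H = H + 2 H^{2}$)
$\left(T{\left(8,-1 \right)} + w{\left(-10 \right)}\right) 2 \cdot 2 N{\left(1,4 \right)} = \left(\frac{1}{2} - 10 \left(1 + 2 \left(-10\right)\right)\right) 2 \cdot 2 \left(- \frac{1}{3}\right) = \left(\frac{1}{2} - 10 \left(1 - 20\right)\right) 4 \left(- \frac{1}{3}\right) = \left(\frac{1}{2} - -190\right) \left(- \frac{4}{3}\right) = \left(\frac{1}{2} + 190\right) \left(- \frac{4}{3}\right) = \frac{381}{2} \left(- \frac{4}{3}\right) = -254$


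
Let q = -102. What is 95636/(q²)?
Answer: 23909/2601 ≈ 9.1922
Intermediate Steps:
95636/(q²) = 95636/((-102)²) = 95636/10404 = 95636*(1/10404) = 23909/2601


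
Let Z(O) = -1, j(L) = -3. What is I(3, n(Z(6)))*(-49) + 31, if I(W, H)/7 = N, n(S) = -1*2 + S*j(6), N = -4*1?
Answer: 1403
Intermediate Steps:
N = -4
n(S) = -2 - 3*S (n(S) = -1*2 + S*(-3) = -2 - 3*S)
I(W, H) = -28 (I(W, H) = 7*(-4) = -28)
I(3, n(Z(6)))*(-49) + 31 = -28*(-49) + 31 = 1372 + 31 = 1403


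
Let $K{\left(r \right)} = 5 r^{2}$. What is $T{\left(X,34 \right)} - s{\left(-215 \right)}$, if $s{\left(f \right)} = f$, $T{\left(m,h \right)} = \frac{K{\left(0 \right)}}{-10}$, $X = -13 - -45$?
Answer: $215$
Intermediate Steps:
$X = 32$ ($X = -13 + 45 = 32$)
$T{\left(m,h \right)} = 0$ ($T{\left(m,h \right)} = \frac{5 \cdot 0^{2}}{-10} = 5 \cdot 0 \left(- \frac{1}{10}\right) = 0 \left(- \frac{1}{10}\right) = 0$)
$T{\left(X,34 \right)} - s{\left(-215 \right)} = 0 - -215 = 0 + 215 = 215$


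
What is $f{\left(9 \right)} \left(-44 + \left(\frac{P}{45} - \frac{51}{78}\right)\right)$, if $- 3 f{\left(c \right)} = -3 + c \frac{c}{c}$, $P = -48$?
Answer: $\frac{17831}{195} \approx 91.441$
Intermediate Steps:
$f{\left(c \right)} = 1 - \frac{c}{3}$ ($f{\left(c \right)} = - \frac{-3 + c \frac{c}{c}}{3} = - \frac{-3 + c 1}{3} = - \frac{-3 + c}{3} = 1 - \frac{c}{3}$)
$f{\left(9 \right)} \left(-44 + \left(\frac{P}{45} - \frac{51}{78}\right)\right) = \left(1 - 3\right) \left(-44 - \left(\frac{16}{15} + \frac{17}{26}\right)\right) = \left(1 - 3\right) \left(-44 - \frac{671}{390}\right) = - 2 \left(-44 - \frac{671}{390}\right) = \left(-2\right) \left(- \frac{17831}{390}\right) = \frac{17831}{195}$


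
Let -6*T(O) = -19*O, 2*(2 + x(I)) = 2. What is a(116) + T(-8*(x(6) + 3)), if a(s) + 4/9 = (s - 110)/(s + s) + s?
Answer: 67771/1044 ≈ 64.915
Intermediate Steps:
x(I) = -1 (x(I) = -2 + (1/2)*2 = -2 + 1 = -1)
a(s) = -4/9 + s + (-110 + s)/(2*s) (a(s) = -4/9 + ((s - 110)/(s + s) + s) = -4/9 + ((-110 + s)/((2*s)) + s) = -4/9 + ((-110 + s)*(1/(2*s)) + s) = -4/9 + ((-110 + s)/(2*s) + s) = -4/9 + (s + (-110 + s)/(2*s)) = -4/9 + s + (-110 + s)/(2*s))
T(O) = 19*O/6 (T(O) = -(-19)*O/6 = 19*O/6)
a(116) + T(-8*(x(6) + 3)) = (1/18 + 116 - 55/116) + 19*(-8*(-1 + 3))/6 = (1/18 + 116 - 55*1/116) + 19*(-8*2)/6 = (1/18 + 116 - 55/116) + (19/6)*(-16) = 120667/1044 - 152/3 = 67771/1044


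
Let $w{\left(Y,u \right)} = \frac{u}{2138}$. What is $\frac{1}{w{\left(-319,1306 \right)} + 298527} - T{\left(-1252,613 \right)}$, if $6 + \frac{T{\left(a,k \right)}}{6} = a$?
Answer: $\frac{2408763169837}{319126016} \approx 7548.0$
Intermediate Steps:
$w{\left(Y,u \right)} = \frac{u}{2138}$ ($w{\left(Y,u \right)} = u \frac{1}{2138} = \frac{u}{2138}$)
$T{\left(a,k \right)} = -36 + 6 a$
$\frac{1}{w{\left(-319,1306 \right)} + 298527} - T{\left(-1252,613 \right)} = \frac{1}{\frac{1}{2138} \cdot 1306 + 298527} - \left(-36 + 6 \left(-1252\right)\right) = \frac{1}{\frac{653}{1069} + 298527} - \left(-36 - 7512\right) = \frac{1}{\frac{319126016}{1069}} - -7548 = \frac{1069}{319126016} + 7548 = \frac{2408763169837}{319126016}$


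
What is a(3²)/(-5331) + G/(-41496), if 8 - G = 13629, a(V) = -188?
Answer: 26804933/73738392 ≈ 0.36351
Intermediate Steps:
G = -13621 (G = 8 - 1*13629 = 8 - 13629 = -13621)
a(3²)/(-5331) + G/(-41496) = -188/(-5331) - 13621/(-41496) = -188*(-1/5331) - 13621*(-1/41496) = 188/5331 + 13621/41496 = 26804933/73738392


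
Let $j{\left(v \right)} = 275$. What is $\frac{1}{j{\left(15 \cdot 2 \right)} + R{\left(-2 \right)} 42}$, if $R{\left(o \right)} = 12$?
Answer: $\frac{1}{779} \approx 0.0012837$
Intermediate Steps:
$\frac{1}{j{\left(15 \cdot 2 \right)} + R{\left(-2 \right)} 42} = \frac{1}{275 + 12 \cdot 42} = \frac{1}{275 + 504} = \frac{1}{779}$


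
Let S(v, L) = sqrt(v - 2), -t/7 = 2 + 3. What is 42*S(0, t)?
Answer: 42*I*sqrt(2) ≈ 59.397*I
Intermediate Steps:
t = -35 (t = -7*(2 + 3) = -7*5 = -35)
S(v, L) = sqrt(-2 + v)
42*S(0, t) = 42*sqrt(-2 + 0) = 42*sqrt(-2) = 42*(I*sqrt(2)) = 42*I*sqrt(2)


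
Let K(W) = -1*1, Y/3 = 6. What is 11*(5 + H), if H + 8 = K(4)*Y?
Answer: -231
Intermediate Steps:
Y = 18 (Y = 3*6 = 18)
K(W) = -1
H = -26 (H = -8 - 1*18 = -8 - 18 = -26)
11*(5 + H) = 11*(5 - 26) = 11*(-21) = -231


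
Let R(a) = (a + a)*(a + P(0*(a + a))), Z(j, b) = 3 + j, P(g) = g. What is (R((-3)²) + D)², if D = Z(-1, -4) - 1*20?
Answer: 20736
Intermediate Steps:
R(a) = 2*a² (R(a) = (a + a)*(a + 0*(a + a)) = (2*a)*(a + 0*(2*a)) = (2*a)*(a + 0) = (2*a)*a = 2*a²)
D = -18 (D = (3 - 1) - 1*20 = 2 - 20 = -18)
(R((-3)²) + D)² = (2*((-3)²)² - 18)² = (2*9² - 18)² = (2*81 - 18)² = (162 - 18)² = 144² = 20736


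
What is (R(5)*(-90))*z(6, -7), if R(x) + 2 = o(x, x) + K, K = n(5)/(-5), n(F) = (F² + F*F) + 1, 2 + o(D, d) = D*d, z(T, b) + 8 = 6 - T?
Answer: 7776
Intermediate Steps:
z(T, b) = -2 - T (z(T, b) = -8 + (6 - T) = -2 - T)
o(D, d) = -2 + D*d
n(F) = 1 + 2*F² (n(F) = (F² + F²) + 1 = 2*F² + 1 = 1 + 2*F²)
K = -51/5 (K = (1 + 2*5²)/(-5) = (1 + 2*25)*(-⅕) = (1 + 50)*(-⅕) = 51*(-⅕) = -51/5 ≈ -10.200)
R(x) = -71/5 + x² (R(x) = -2 + ((-2 + x*x) - 51/5) = -2 + ((-2 + x²) - 51/5) = -2 + (-61/5 + x²) = -71/5 + x²)
(R(5)*(-90))*z(6, -7) = ((-71/5 + 5²)*(-90))*(-2 - 1*6) = ((-71/5 + 25)*(-90))*(-2 - 6) = ((54/5)*(-90))*(-8) = -972*(-8) = 7776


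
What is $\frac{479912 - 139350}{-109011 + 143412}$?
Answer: $\frac{340562}{34401} \approx 9.8998$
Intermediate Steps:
$\frac{479912 - 139350}{-109011 + 143412} = \frac{340562}{34401}$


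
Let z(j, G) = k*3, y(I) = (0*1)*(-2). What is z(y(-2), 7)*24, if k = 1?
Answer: 72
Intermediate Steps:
y(I) = 0 (y(I) = 0*(-2) = 0)
z(j, G) = 3 (z(j, G) = 1*3 = 3)
z(y(-2), 7)*24 = 3*24 = 72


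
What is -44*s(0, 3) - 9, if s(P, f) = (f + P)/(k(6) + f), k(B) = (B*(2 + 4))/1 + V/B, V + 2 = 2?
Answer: -161/13 ≈ -12.385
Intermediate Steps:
V = 0 (V = -2 + 2 = 0)
k(B) = 6*B (k(B) = (B*(2 + 4))/1 + 0/B = (B*6)*1 + 0 = (6*B)*1 + 0 = 6*B + 0 = 6*B)
s(P, f) = (P + f)/(36 + f) (s(P, f) = (f + P)/(6*6 + f) = (P + f)/(36 + f))
-44*s(0, 3) - 9 = -44*(0 + 3)/(36 + 3) - 9 = -44*3/39 - 9 = -44*1/13 - 9 = -44/13 - 9 = -161/13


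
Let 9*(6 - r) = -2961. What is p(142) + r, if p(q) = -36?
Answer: 299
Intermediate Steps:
r = 335 (r = 6 - ⅑*(-2961) = 6 + 329 = 335)
p(142) + r = -36 + 335 = 299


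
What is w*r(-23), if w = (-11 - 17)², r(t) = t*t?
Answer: 414736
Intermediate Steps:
r(t) = t²
w = 784 (w = (-28)² = 784)
w*r(-23) = 784*(-23)² = 784*529 = 414736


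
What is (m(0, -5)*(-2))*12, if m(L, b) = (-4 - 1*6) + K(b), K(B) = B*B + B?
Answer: -240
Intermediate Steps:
K(B) = B + B² (K(B) = B² + B = B + B²)
m(L, b) = -10 + b*(1 + b) (m(L, b) = (-4 - 1*6) + b*(1 + b) = (-4 - 6) + b*(1 + b) = -10 + b*(1 + b))
(m(0, -5)*(-2))*12 = ((-10 - 5*(1 - 5))*(-2))*12 = ((-10 - 5*(-4))*(-2))*12 = ((-10 + 20)*(-2))*12 = (10*(-2))*12 = -20*12 = -240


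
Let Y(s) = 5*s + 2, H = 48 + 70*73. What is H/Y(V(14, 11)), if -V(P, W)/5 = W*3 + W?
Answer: -2579/549 ≈ -4.6976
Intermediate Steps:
V(P, W) = -20*W (V(P, W) = -5*(W*3 + W) = -5*(3*W + W) = -20*W)
H = 5158 (H = 48 + 5110 = 5158)
Y(s) = 2 + 5*s
H/Y(V(14, 11)) = 5158/(2 + 5*(-20*11)) = 5158/(2 + 5*(-220)) = 5158/(2 - 1100) = 5158/(-1098) = 5158*(-1/1098) = -2579/549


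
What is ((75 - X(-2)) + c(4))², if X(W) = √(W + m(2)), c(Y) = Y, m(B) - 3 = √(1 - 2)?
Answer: (79 - √(1 + I))² ≈ 6068.4 - 70.9*I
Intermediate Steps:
m(B) = 3 + I (m(B) = 3 + √(1 - 2) = 3 + √(-1) = 3 + I)
X(W) = √(3 + I + W) (X(W) = √(W + (3 + I)) = √(3 + I + W))
((75 - X(-2)) + c(4))² = ((75 - √(3 + I - 2)) + 4)² = ((75 - √(1 + I)) + 4)² = (79 - √(1 + I))²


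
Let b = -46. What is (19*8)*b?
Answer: -6992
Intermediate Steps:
(19*8)*b = (19*8)*(-46) = 152*(-46) = -6992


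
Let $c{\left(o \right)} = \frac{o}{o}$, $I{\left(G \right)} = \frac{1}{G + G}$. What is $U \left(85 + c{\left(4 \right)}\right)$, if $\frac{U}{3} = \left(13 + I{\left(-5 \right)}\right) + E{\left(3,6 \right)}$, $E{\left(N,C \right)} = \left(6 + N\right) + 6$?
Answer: $\frac{35991}{5} \approx 7198.2$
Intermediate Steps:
$E{\left(N,C \right)} = 12 + N$
$I{\left(G \right)} = \frac{1}{2 G}$
$c{\left(o \right)} = 1$
$U = \frac{837}{10}$ ($U = 3 \left(\left(13 + \frac{1}{2 \left(-5\right)}\right) + \left(12 + 3\right)\right) = 3 \left(\left(13 + \frac{1}{2} \left(- \frac{1}{5}\right)\right) + 15\right) = 3 \left(\left(13 - \frac{1}{10}\right) + 15\right) = 3 \left(\frac{129}{10} + 15\right) = 3 \cdot \frac{279}{10} = \frac{837}{10} \approx 83.7$)
$U \left(85 + c{\left(4 \right)}\right) = \frac{837 \left(85 + 1\right)}{10} = \frac{837}{10} \cdot 86 = \frac{35991}{5}$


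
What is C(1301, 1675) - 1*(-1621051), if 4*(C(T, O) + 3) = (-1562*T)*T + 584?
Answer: -1318678993/2 ≈ -6.5934e+8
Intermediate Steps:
C(T, O) = 143 - 781*T²/2 (C(T, O) = -3 + ((-1562*T)*T + 584)/4 = -3 + (-1562*T² + 584)/4 = -3 + (584 - 1562*T²)/4 = -3 + (146 - 781*T²/2) = 143 - 781*T²/2)
C(1301, 1675) - 1*(-1621051) = (143 - 781/2*1301²) - 1*(-1621051) = (143 - 781/2*1692601) + 1621051 = (143 - 1321921381/2) + 1621051 = -1321921095/2 + 1621051 = -1318678993/2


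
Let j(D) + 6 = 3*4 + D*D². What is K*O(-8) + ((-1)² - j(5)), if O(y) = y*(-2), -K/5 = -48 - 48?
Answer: 7550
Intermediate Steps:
j(D) = 6 + D³ (j(D) = -6 + (3*4 + D*D²) = -6 + (12 + D³) = 6 + D³)
K = 480 (K = -5*(-48 - 48) = -5*(-96) = 480)
O(y) = -2*y
K*O(-8) + ((-1)² - j(5)) = 480*(-2*(-8)) + ((-1)² - (6 + 5³)) = 480*16 + (1 - (6 + 125)) = 7680 + (1 - 1*131) = 7680 + (1 - 131) = 7680 - 130 = 7550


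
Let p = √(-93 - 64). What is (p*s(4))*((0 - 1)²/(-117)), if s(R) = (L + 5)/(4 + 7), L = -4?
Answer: -I*√157/1287 ≈ -0.0097358*I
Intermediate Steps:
p = I*√157 (p = √(-157) = I*√157 ≈ 12.53*I)
s(R) = 1/11 (s(R) = (-4 + 5)/(4 + 7) = 1/11)
(p*s(4))*((0 - 1)²/(-117)) = ((I*√157)*(1/11))*((0 - 1)²/(-117)) = (I*√157/11)*((-1)²*(-1/117)) = (I*√157/11)*(1*(-1/117)) = (I*√157/11)*(-1/117) = -I*√157/1287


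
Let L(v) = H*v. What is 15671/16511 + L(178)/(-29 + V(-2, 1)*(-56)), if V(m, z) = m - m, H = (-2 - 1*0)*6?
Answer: 35721955/478819 ≈ 74.604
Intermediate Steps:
H = -12 (H = (-2 + 0)*6 = -2*6 = -12)
L(v) = -12*v
V(m, z) = 0
15671/16511 + L(178)/(-29 + V(-2, 1)*(-56)) = 15671/16511 + (-12*178)/(-29 + 0*(-56)) = 15671*(1/16511) - 2136/(-29 + 0) = 15671/16511 - 2136/(-29) = 15671/16511 - 2136*(-1/29) = 15671/16511 + 2136/29 = 35721955/478819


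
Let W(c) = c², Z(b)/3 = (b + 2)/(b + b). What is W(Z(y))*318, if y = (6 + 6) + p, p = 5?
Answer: 516591/578 ≈ 893.76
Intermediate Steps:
y = 17 (y = (6 + 6) + 5 = 12 + 5 = 17)
Z(b) = 3*(2 + b)/(2*b) (Z(b) = 3*((b + 2)/(b + b)) = 3*((2 + b)/((2*b))) = 3*((2 + b)*(1/(2*b))) = 3*((2 + b)/(2*b)) = 3*(2 + b)/(2*b))
W(Z(y))*318 = (3/2 + 3/17)²*318 = (57/34)²*318 = (3249/1156)*318 = 516591/578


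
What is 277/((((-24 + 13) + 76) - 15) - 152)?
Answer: -277/102 ≈ -2.7157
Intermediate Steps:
277/((((-24 + 13) + 76) - 15) - 152) = 277/(((-11 + 76) - 15) - 152) = 277/((65 - 15) - 152) = 277/(50 - 152) = 277/(-102) = 277*(-1/102) = -277/102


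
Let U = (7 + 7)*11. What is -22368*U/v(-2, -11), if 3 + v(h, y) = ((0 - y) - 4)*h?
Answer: 3444672/17 ≈ 2.0263e+5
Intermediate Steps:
v(h, y) = -3 + h*(-4 - y) (v(h, y) = -3 + ((0 - y) - 4)*h = -3 + (-y - 4)*h = -3 + (-4 - y)*h = -3 + h*(-4 - y))
U = 154 (U = 14*11 = 154)
-22368*U/v(-2, -11) = -3444672/(-3 - 4*(-2) - 1*(-2)*(-11)) = -3444672/(-3 + 8 - 22) = -3444672/(-17) = -3444672*(-1)/17 = -22368*(-154/17) = 3444672/17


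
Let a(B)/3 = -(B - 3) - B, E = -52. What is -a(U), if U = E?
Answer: -321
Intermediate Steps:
U = -52
a(B) = 9 - 6*B (a(B) = 3*(-(B - 3) - B) = 3*(-(-3 + B) - B) = 3*((3 - B) - B) = 3*(3 - 2*B) = 9 - 6*B)
-a(U) = -(9 - 6*(-52)) = -(9 + 312) = -1*321 = -321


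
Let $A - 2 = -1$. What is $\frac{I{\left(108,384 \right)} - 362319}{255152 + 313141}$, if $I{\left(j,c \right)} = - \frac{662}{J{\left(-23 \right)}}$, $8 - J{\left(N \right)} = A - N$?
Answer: $- \frac{2898221}{4546344} \approx -0.63748$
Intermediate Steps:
$A = 1$ ($A = 2 - 1 = 1$)
$J{\left(N \right)} = 7 + N$ ($J{\left(N \right)} = 8 - \left(1 - N\right) = 8 + \left(-1 + N\right) = 7 + N$)
$I{\left(j,c \right)} = \frac{331}{8}$ ($I{\left(j,c \right)} = - \frac{662}{7 - 23} = - \frac{662}{-16} = \left(-662\right) \left(- \frac{1}{16}\right) = \frac{331}{8}$)
$\frac{I{\left(108,384 \right)} - 362319}{255152 + 313141} = \frac{\frac{331}{8} - 362319}{255152 + 313141} = - \frac{2898221}{8 \cdot 568293} = \left(- \frac{2898221}{8}\right) \frac{1}{568293} = - \frac{2898221}{4546344}$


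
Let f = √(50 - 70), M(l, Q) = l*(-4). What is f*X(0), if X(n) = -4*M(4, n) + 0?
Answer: 128*I*√5 ≈ 286.22*I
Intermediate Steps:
M(l, Q) = -4*l
X(n) = 64 (X(n) = -(-16)*4 + 0 = -4*(-16) + 0 = 64 + 0 = 64)
f = 2*I*√5 (f = √(-20) = 2*I*√5 ≈ 4.4721*I)
f*X(0) = (2*I*√5)*64 = 128*I*√5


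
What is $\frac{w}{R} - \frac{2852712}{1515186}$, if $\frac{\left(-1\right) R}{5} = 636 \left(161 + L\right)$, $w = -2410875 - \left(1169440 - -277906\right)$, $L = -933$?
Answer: $- \frac{1687577659}{488537040} \approx -3.4543$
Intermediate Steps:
$w = -3858221$ ($w = -2410875 - \left(1169440 + 277906\right) = -2410875 - 1447346 = -3858221$)
$R = 2454960$ ($R = - 5 \cdot 636 \left(161 - 933\right) = - 5 \cdot 636 \left(-772\right) = \left(-5\right) \left(-490992\right) = 2454960$)
$\frac{w}{R} - \frac{2852712}{1515186} = - \frac{3858221}{2454960} - \frac{2852712}{1515186} = \left(-3858221\right) \frac{1}{2454960} - \frac{1124}{597} = - \frac{3858221}{2454960} - \frac{1124}{597} = - \frac{1687577659}{488537040}$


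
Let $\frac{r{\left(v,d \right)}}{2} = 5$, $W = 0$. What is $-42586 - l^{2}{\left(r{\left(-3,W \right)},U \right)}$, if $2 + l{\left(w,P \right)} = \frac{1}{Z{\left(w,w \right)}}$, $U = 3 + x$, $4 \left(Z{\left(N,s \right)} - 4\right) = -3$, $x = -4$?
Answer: $- \frac{7197518}{169} \approx -42589.0$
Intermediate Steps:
$Z{\left(N,s \right)} = \frac{13}{4}$ ($Z{\left(N,s \right)} = 4 + \frac{1}{4} \left(-3\right) = 4 - \frac{3}{4} = \frac{13}{4}$)
$r{\left(v,d \right)} = 10$ ($r{\left(v,d \right)} = 2 \cdot 5 = 10$)
$U = -1$ ($U = 3 - 4 = -1$)
$l{\left(w,P \right)} = - \frac{22}{13}$ ($l{\left(w,P \right)} = -2 + \frac{1}{\frac{13}{4}} = -2 + \frac{4}{13} = - \frac{22}{13}$)
$-42586 - l^{2}{\left(r{\left(-3,W \right)},U \right)} = -42586 - \left(- \frac{22}{13}\right)^{2} = -42586 - \frac{484}{169} = - \frac{7197518}{169}$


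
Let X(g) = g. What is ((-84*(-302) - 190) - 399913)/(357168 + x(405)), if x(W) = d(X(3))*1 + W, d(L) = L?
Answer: -374735/357576 ≈ -1.0480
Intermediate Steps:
x(W) = 3 + W (x(W) = 3*1 + W = 3 + W)
((-84*(-302) - 190) - 399913)/(357168 + x(405)) = ((-84*(-302) - 190) - 399913)/(357168 + (3 + 405)) = ((25368 - 190) - 399913)/(357168 + 408) = (25178 - 399913)/357576 = -374735*1/357576 = -374735/357576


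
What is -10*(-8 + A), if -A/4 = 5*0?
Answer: 80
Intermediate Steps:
A = 0 (A = -20*0 = -4*0 = 0)
-10*(-8 + A) = -10*(-8 + 0) = -10*(-8) = 80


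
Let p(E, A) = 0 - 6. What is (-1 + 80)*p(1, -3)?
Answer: -474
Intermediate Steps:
p(E, A) = -6
(-1 + 80)*p(1, -3) = (-1 + 80)*(-6) = 79*(-6) = -474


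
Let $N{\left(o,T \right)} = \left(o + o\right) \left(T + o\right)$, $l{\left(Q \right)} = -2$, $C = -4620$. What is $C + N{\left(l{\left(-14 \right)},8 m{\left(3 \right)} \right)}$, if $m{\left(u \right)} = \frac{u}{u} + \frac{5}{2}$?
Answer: $-4724$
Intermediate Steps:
$m{\left(u \right)} = \frac{7}{2}$ ($m{\left(u \right)} = 1 + 5 \cdot \frac{1}{2} = 1 + \frac{5}{2} = \frac{7}{2}$)
$N{\left(o,T \right)} = 2 o \left(T + o\right)$
$C + N{\left(l{\left(-14 \right)},8 m{\left(3 \right)} \right)} = -4620 + 2 \left(-2\right) \left(8 \cdot \frac{7}{2} - 2\right) = -4620 + 2 \left(-2\right) \left(28 - 2\right) = -4620 + 2 \left(-2\right) 26 = -4620 - 104 = -4724$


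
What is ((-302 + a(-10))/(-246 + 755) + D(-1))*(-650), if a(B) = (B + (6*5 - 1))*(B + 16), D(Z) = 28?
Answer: -9141600/509 ≈ -17960.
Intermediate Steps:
a(B) = (16 + B)*(29 + B) (a(B) = (B + (30 - 1))*(16 + B) = (B + 29)*(16 + B) = (29 + B)*(16 + B) = (16 + B)*(29 + B))
((-302 + a(-10))/(-246 + 755) + D(-1))*(-650) = ((-302 + (464 + (-10)² + 45*(-10)))/(-246 + 755) + 28)*(-650) = ((-302 + (464 + 100 - 450))/509 + 28)*(-650) = ((-302 + 114)*(1/509) + 28)*(-650) = (-188*1/509 + 28)*(-650) = (-188/509 + 28)*(-650) = (14064/509)*(-650) = -9141600/509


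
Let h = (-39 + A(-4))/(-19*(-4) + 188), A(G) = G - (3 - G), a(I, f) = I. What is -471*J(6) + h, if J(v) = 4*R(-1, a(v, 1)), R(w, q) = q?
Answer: -1492153/132 ≈ -11304.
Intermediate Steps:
A(G) = -3 + 2*G (A(G) = G + (-3 + G) = -3 + 2*G)
h = -25/132 (h = (-39 + (-3 + 2*(-4)))/(-19*(-4) + 188) = (-39 + (-3 - 8))/(76 + 188) = (-39 - 11)/264 = -50*1/264 = -25/132 ≈ -0.18939)
J(v) = 4*v
-471*J(6) + h = -1884*6 - 25/132 = -471*24 - 25/132 = -11304 - 25/132 = -1492153/132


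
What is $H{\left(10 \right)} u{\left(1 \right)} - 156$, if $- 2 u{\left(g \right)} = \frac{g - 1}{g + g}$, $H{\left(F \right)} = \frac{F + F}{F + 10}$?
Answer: $-156$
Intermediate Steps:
$H{\left(F \right)} = \frac{2 F}{10 + F}$
$u{\left(g \right)} = - \frac{-1 + g}{4 g}$ ($u{\left(g \right)} = - \frac{\left(g - 1\right) \frac{1}{g + g}}{2} = - \frac{\left(-1 + g\right) \frac{1}{2 g}}{2} = - \frac{\frac{1}{2} \frac{1}{g} \left(-1 + g\right)}{2} = - \frac{-1 + g}{4 g}$)
$H{\left(10 \right)} u{\left(1 \right)} - 156 = 2 \cdot 10 \frac{1}{10 + 10} \frac{1 - 1}{4 \cdot 1} - 156 = 2 \cdot 10 \cdot \frac{1}{20} \cdot \frac{1}{4} \cdot 1 \left(1 - 1\right) - 156 = 2 \cdot 10 \cdot \frac{1}{20} \cdot \frac{1}{4} \cdot 1 \cdot 0 - 156 = 1 \cdot 0 - 156 = 0 - 156 = -156$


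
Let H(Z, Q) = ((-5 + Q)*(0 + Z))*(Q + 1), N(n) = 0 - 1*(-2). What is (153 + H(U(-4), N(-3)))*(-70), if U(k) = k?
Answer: -13230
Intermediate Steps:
N(n) = 2 (N(n) = 0 + 2 = 2)
H(Z, Q) = Z*(1 + Q)*(-5 + Q) (H(Z, Q) = ((-5 + Q)*Z)*(1 + Q) = (Z*(-5 + Q))*(1 + Q) = Z*(1 + Q)*(-5 + Q))
(153 + H(U(-4), N(-3)))*(-70) = (153 - 4*(-5 + 2² - 4*2))*(-70) = (153 - 4*(-5 + 4 - 8))*(-70) = (153 - 4*(-9))*(-70) = (153 + 36)*(-70) = 189*(-70) = -13230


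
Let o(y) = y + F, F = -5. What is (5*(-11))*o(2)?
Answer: 165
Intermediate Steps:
o(y) = -5 + y (o(y) = y - 5 = -5 + y)
(5*(-11))*o(2) = (5*(-11))*(-5 + 2) = -55*(-3) = 165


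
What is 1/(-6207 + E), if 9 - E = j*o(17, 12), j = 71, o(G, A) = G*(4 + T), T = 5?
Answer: -1/17061 ≈ -5.8613e-5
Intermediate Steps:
o(G, A) = 9*G (o(G, A) = G*(4 + 5) = G*9 = 9*G)
E = -10854 (E = 9 - 71*9*17 = 9 - 71*153 = 9 - 1*10863 = 9 - 10863 = -10854)
1/(-6207 + E) = 1/(-6207 - 10854) = 1/(-17061) = -1/17061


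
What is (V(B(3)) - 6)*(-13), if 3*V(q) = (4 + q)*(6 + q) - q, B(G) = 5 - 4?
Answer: -208/3 ≈ -69.333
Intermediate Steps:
B(G) = 1
V(q) = -q/3 + (4 + q)*(6 + q)/3 (V(q) = ((4 + q)*(6 + q) - q)/3 = (-q + (4 + q)*(6 + q))/3 = -q/3 + (4 + q)*(6 + q)/3)
(V(B(3)) - 6)*(-13) = ((8 + 3*1 + (⅓)*1²) - 6)*(-13) = ((8 + 3 + (⅓)*1) - 6)*(-13) = ((8 + 3 + ⅓) - 6)*(-13) = (34/3 - 6)*(-13) = (16/3)*(-13) = -208/3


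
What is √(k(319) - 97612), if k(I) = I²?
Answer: 3*√461 ≈ 64.413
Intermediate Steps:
√(k(319) - 97612) = √(319² - 97612) = √(101761 - 97612) = √4149 = 3*√461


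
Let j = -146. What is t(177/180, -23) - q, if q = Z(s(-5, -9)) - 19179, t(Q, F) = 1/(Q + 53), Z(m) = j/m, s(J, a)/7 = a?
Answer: 3913140089/204057 ≈ 19177.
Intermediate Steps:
s(J, a) = 7*a
Z(m) = -146/m
t(Q, F) = 1/(53 + Q)
q = -1208131/63 (q = -146/(7*(-9)) - 19179 = -146/(-63) - 19179 = -146*(-1/63) - 19179 = 146/63 - 19179 = -1208131/63 ≈ -19177.)
t(177/180, -23) - q = 1/(53 + 177/180) - 1*(-1208131/63) = 1/(53 + 177*(1/180)) + 1208131/63 = 1/(53 + 59/60) + 1208131/63 = 1/(3239/60) + 1208131/63 = 60/3239 + 1208131/63 = 3913140089/204057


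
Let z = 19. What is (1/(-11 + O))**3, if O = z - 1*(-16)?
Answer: 1/13824 ≈ 7.2338e-5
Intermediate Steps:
O = 35 (O = 19 - 1*(-16) = 19 + 16 = 35)
(1/(-11 + O))**3 = (1/(-11 + 35))**3 = (1/24)**3 = 1/13824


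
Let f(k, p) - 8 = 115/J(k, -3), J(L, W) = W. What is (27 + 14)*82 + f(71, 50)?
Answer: 9995/3 ≈ 3331.7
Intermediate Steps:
f(k, p) = -91/3 (f(k, p) = 8 + 115/(-3) = 8 + 115*(-⅓) = 8 - 115/3 = -91/3)
(27 + 14)*82 + f(71, 50) = (27 + 14)*82 - 91/3 = 41*82 - 91/3 = 3362 - 91/3 = 9995/3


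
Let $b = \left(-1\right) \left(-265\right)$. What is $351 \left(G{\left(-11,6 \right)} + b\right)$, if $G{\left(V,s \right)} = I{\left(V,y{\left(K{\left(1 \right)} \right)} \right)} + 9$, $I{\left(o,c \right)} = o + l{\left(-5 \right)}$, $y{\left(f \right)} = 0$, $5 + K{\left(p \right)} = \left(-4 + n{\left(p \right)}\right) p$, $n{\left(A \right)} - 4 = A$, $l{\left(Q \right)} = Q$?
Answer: $90558$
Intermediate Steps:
$n{\left(A \right)} = 4 + A$
$K{\left(p \right)} = -5 + p^{2}$ ($K{\left(p \right)} = -5 + \left(-4 + \left(4 + p\right)\right) p = -5 + p p = -5 + p^{2}$)
$b = 265$
$I{\left(o,c \right)} = -5 + o$ ($I{\left(o,c \right)} = o - 5 = -5 + o$)
$G{\left(V,s \right)} = 4 + V$ ($G{\left(V,s \right)} = \left(-5 + V\right) + 9 = 4 + V$)
$351 \left(G{\left(-11,6 \right)} + b\right) = 351 \left(\left(4 - 11\right) + 265\right) = 351 \left(-7 + 265\right) = 351 \cdot 258 = 90558$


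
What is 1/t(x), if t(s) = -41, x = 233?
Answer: -1/41 ≈ -0.024390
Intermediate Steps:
1/t(x) = 1/(-41) = -1/41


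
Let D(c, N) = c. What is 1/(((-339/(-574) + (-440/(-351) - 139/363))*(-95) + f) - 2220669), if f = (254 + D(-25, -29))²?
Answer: -24378354/52861213871077 ≈ -4.6118e-7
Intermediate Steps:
f = 52441 (f = (254 - 25)² = 229² = 52441)
1/(((-339/(-574) + (-440/(-351) - 139/363))*(-95) + f) - 2220669) = 1/(((-339/(-574) + (-440/(-351) - 139/363))*(-95) + 52441) - 2220669) = 1/(((-339*(-1/574) + (-440*(-1/351) - 139*1/363))*(-95) + 52441) - 2220669) = 1/(((339/574 + (440/351 - 139/363))*(-95) + 52441) - 2220669) = 1/(((339/574 + 36977/42471)*(-95) + 52441) - 2220669) = 1/(((35622467/24378354)*(-95) + 52441) - 2220669) = 1/((-3384134365/24378354 + 52441) - 2220669) = 1/(1275041127749/24378354 - 2220669) = 1/(-52861213871077/24378354) = -24378354/52861213871077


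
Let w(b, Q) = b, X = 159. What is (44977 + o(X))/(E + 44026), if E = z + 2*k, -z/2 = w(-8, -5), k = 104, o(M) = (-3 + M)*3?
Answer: 9089/8850 ≈ 1.0270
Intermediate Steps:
o(M) = -9 + 3*M
z = 16 (z = -2*(-8) = 16)
E = 224 (E = 16 + 2*104 = 16 + 208 = 224)
(44977 + o(X))/(E + 44026) = (44977 + (-9 + 3*159))/(224 + 44026) = (44977 + (-9 + 477))/44250 = (44977 + 468)*(1/44250) = 45445*(1/44250) = 9089/8850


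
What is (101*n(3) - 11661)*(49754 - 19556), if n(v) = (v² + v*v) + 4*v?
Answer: -260638938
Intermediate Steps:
n(v) = 2*v² + 4*v (n(v) = (v² + v²) + 4*v = 2*v² + 4*v)
(101*n(3) - 11661)*(49754 - 19556) = (101*(2*3*(2 + 3)) - 11661)*(49754 - 19556) = (101*(2*3*5) - 11661)*30198 = (101*30 - 11661)*30198 = (3030 - 11661)*30198 = -8631*30198 = -260638938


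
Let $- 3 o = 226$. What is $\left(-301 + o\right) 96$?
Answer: $-36128$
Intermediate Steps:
$o = - \frac{226}{3}$ ($o = \left(- \frac{1}{3}\right) 226 = - \frac{226}{3} \approx -75.333$)
$\left(-301 + o\right) 96 = \left(-301 - \frac{226}{3}\right) 96 = \left(- \frac{1129}{3}\right) 96 = -36128$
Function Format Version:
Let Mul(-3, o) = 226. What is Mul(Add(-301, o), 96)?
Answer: -36128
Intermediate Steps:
o = Rational(-226, 3) (o = Mul(Rational(-1, 3), 226) = Rational(-226, 3) ≈ -75.333)
Mul(Add(-301, o), 96) = Mul(Add(-301, Rational(-226, 3)), 96) = Mul(Rational(-1129, 3), 96) = -36128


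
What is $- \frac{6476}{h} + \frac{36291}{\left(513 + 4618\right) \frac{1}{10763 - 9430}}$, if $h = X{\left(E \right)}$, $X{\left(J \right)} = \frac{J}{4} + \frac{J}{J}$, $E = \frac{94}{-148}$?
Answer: $\frac{2210006471}{1277619} \approx 1729.8$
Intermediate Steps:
$E = - \frac{47}{74}$ ($E = 94 \left(- \frac{1}{148}\right) = - \frac{47}{74} \approx -0.63513$)
$X{\left(J \right)} = 1 + \frac{J}{4}$ ($X{\left(J \right)} = J \frac{1}{4} + 1 = \frac{J}{4} + 1 = 1 + \frac{J}{4}$)
$h = \frac{249}{296}$ ($h = 1 + \frac{1}{4} \left(- \frac{47}{74}\right) = 1 - \frac{47}{296} = \frac{249}{296} \approx 0.84122$)
$- \frac{6476}{h} + \frac{36291}{\left(513 + 4618\right) \frac{1}{10763 - 9430}} = - \frac{6476}{\frac{249}{296}} + \frac{36291}{\left(513 + 4618\right) \frac{1}{10763 - 9430}} = \left(-6476\right) \frac{296}{249} + \frac{36291}{5131 \cdot \frac{1}{1333}} = - \frac{1916896}{249} + \frac{36291}{5131 \cdot \frac{1}{1333}} = - \frac{1916896}{249} + \frac{36291}{\frac{5131}{1333}} = - \frac{1916896}{249} + 36291 \cdot \frac{1333}{5131} = - \frac{1916896}{249} + \frac{48375903}{5131} = \frac{2210006471}{1277619}$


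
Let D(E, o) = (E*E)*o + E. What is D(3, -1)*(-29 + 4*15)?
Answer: -186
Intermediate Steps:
D(E, o) = E + o*E² (D(E, o) = E²*o + E = o*E² + E = E + o*E²)
D(3, -1)*(-29 + 4*15) = (3*(1 + 3*(-1)))*(-29 + 4*15) = (3*(1 - 3))*(-29 + 60) = (3*(-2))*31 = -6*31 = -186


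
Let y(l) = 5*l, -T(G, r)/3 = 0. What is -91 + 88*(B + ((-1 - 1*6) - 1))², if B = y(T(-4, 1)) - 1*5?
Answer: 14781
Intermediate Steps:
T(G, r) = 0 (T(G, r) = -3*0 = 0)
B = -5 (B = 5*0 - 1*5 = 0 - 5 = -5)
-91 + 88*(B + ((-1 - 1*6) - 1))² = -91 + 88*(-5 + ((-1 - 1*6) - 1))² = -91 + 88*(-5 + ((-1 - 6) - 1))² = -91 + 88*(-5 + (-7 - 1))² = -91 + 88*(-5 - 8)² = -91 + 88*(-13)² = -91 + 88*169 = -91 + 14872 = 14781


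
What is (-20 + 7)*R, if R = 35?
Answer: -455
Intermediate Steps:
(-20 + 7)*R = (-20 + 7)*35 = -13*35 = -455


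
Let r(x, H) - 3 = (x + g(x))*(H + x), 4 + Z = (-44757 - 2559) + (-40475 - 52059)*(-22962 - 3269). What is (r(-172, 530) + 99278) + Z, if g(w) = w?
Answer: 2427188163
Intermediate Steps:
Z = 2427212034 (Z = -4 + ((-44757 - 2559) + (-40475 - 52059)*(-22962 - 3269)) = -4 + (-47316 - 92534*(-26231)) = -4 + (-47316 + 2427259354) = -4 + 2427212038 = 2427212034)
r(x, H) = 3 + 2*x*(H + x) (r(x, H) = 3 + (x + x)*(H + x) = 3 + (2*x)*(H + x) = 3 + 2*x*(H + x))
(r(-172, 530) + 99278) + Z = ((3 + 2*(-172)² + 2*530*(-172)) + 99278) + 2427212034 = ((3 + 2*29584 - 182320) + 99278) + 2427212034 = ((3 + 59168 - 182320) + 99278) + 2427212034 = (-123149 + 99278) + 2427212034 = -23871 + 2427212034 = 2427188163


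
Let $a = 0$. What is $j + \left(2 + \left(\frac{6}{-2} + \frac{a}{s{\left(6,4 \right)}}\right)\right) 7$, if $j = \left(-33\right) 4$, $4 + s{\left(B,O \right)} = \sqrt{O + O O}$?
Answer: $-139$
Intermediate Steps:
$s{\left(B,O \right)} = -4 + \sqrt{O + O^{2}}$ ($s{\left(B,O \right)} = -4 + \sqrt{O + O O} = -4 + \sqrt{O + O^{2}}$)
$j = -132$
$j + \left(2 + \left(\frac{6}{-2} + \frac{a}{s{\left(6,4 \right)}}\right)\right) 7 = -132 + \left(2 + \left(\frac{6}{-2} + \frac{0}{-4 + \sqrt{4 \left(1 + 4\right)}}\right)\right) 7 = -132 + \left(2 + \left(6 \left(- \frac{1}{2}\right) + \frac{0}{-4 + \sqrt{4 \cdot 5}}\right)\right) 7 = -132 + \left(2 - \left(3 + \frac{0}{-4 + \sqrt{20}}\right)\right) 7 = -132 + \left(2 - \left(3 + \frac{0}{-4 + 2 \sqrt{5}}\right)\right) 7 = -132 + \left(2 + \left(-3 + 0\right)\right) 7 = -132 + \left(2 - 3\right) 7 = -132 - 7 = -139$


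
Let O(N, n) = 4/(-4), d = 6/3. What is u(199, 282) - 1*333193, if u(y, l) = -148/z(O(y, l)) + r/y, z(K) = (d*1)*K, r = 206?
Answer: -66290475/199 ≈ -3.3312e+5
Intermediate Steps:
d = 2 (d = 6*(⅓) = 2)
O(N, n) = -1 (O(N, n) = 4*(-¼) = -1)
z(K) = 2*K (z(K) = (2*1)*K = 2*K)
u(y, l) = 74 + 206/y (u(y, l) = -148/(2*(-1)) + 206/y = -148/(-2) + 206/y = -148*(-½) + 206/y = 74 + 206/y)
u(199, 282) - 1*333193 = (74 + 206/199) - 1*333193 = (74 + 206*(1/199)) - 333193 = (74 + 206/199) - 333193 = 14932/199 - 333193 = -66290475/199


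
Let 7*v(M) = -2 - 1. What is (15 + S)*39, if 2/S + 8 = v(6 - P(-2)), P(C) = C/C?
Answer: 33969/59 ≈ 575.75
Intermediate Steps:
P(C) = 1
v(M) = -3/7 (v(M) = (-2 - 1)/7 = (1/7)*(-3) = -3/7)
S = -14/59 (S = 2/(-8 - 3/7) = 2/(-59/7) = 2*(-7/59) = -14/59 ≈ -0.23729)
(15 + S)*39 = (15 - 14/59)*39 = (871/59)*39 = 33969/59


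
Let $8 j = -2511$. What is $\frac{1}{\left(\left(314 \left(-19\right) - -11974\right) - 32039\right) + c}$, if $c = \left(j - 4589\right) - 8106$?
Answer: $- \frac{8}{312319} \approx -2.5615 \cdot 10^{-5}$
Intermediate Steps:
$j = - \frac{2511}{8}$ ($j = \frac{1}{8} \left(-2511\right) = - \frac{2511}{8} \approx -313.88$)
$c = - \frac{104071}{8}$ ($c = \left(- \frac{2511}{8} - 4589\right) - 8106 = - \frac{39223}{8} - 8106 = - \frac{104071}{8} \approx -13009.0$)
$\frac{1}{\left(\left(314 \left(-19\right) - -11974\right) - 32039\right) + c} = \frac{1}{\left(\left(314 \left(-19\right) - -11974\right) - 32039\right) - \frac{104071}{8}} = \frac{1}{\left(\left(-5966 + 11974\right) - 32039\right) - \frac{104071}{8}} = \frac{1}{\left(6008 - 32039\right) - \frac{104071}{8}} = \frac{1}{-26031 - \frac{104071}{8}} = \frac{1}{- \frac{312319}{8}} = - \frac{8}{312319}$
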